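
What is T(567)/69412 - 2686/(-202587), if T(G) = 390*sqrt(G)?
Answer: 2686/202587 + 1755*sqrt(7)/34706 ≈ 0.14705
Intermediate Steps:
T(567)/69412 - 2686/(-202587) = (390*sqrt(567))/69412 - 2686/(-202587) = (390*(9*sqrt(7)))*(1/69412) - 2686*(-1/202587) = (3510*sqrt(7))*(1/69412) + 2686/202587 = 1755*sqrt(7)/34706 + 2686/202587 = 2686/202587 + 1755*sqrt(7)/34706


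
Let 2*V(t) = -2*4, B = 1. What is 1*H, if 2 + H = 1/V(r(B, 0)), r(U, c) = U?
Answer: -9/4 ≈ -2.2500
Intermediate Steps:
V(t) = -4 (V(t) = (-2*4)/2 = (½)*(-8) = -4)
H = -9/4 (H = -2 + 1/(-4) = -2 - ¼ = -9/4 ≈ -2.2500)
1*H = 1*(-9/4) = -9/4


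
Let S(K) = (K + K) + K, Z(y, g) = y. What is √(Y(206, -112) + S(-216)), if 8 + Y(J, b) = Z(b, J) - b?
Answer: 4*I*√41 ≈ 25.612*I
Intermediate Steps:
S(K) = 3*K (S(K) = 2*K + K = 3*K)
Y(J, b) = -8 (Y(J, b) = -8 + (b - b) = -8 + 0 = -8)
√(Y(206, -112) + S(-216)) = √(-8 + 3*(-216)) = √(-8 - 648) = √(-656) = 4*I*√41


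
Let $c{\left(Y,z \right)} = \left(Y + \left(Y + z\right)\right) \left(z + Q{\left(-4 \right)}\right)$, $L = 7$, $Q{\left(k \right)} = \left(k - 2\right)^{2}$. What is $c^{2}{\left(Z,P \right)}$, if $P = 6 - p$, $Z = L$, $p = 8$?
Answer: $166464$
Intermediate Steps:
$Q{\left(k \right)} = \left(-2 + k\right)^{2}$
$Z = 7$
$P = -2$ ($P = 6 - 8 = -2$)
$c{\left(Y,z \right)} = \left(36 + z\right) \left(z + 2 Y\right)$ ($c{\left(Y,z \right)} = \left(Y + \left(Y + z\right)\right) \left(z + \left(-2 - 4\right)^{2}\right) = \left(z + 2 Y\right) \left(z + \left(-6\right)^{2}\right) = \left(z + 2 Y\right) \left(z + 36\right) = \left(z + 2 Y\right) \left(36 + z\right) = \left(36 + z\right) \left(z + 2 Y\right)$)
$c^{2}{\left(Z,P \right)} = \left(\left(-2\right)^{2} + 36 \left(-2\right) + 72 \cdot 7 + 2 \cdot 7 \left(-2\right)\right)^{2} = \left(4 - 72 + 504 - 28\right)^{2} = 408^{2} = 166464$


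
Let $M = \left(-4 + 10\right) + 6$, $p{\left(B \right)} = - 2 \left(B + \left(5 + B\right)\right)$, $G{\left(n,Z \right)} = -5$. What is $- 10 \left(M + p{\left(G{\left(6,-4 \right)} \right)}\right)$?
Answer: $-220$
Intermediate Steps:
$p{\left(B \right)} = -10 - 4 B$ ($p{\left(B \right)} = - 2 \left(5 + 2 B\right) = -10 - 4 B$)
$M = 12$ ($M = 6 + 6 = 12$)
$- 10 \left(M + p{\left(G{\left(6,-4 \right)} \right)}\right) = - 10 \left(12 - -10\right) = - 10 \left(12 + \left(-10 + 20\right)\right) = - 10 \left(12 + 10\right) = \left(-10\right) 22 = -220$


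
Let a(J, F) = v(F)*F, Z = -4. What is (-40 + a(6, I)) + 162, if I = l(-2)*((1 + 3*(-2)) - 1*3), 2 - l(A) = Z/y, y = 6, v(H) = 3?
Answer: 58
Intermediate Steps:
l(A) = 8/3 (l(A) = 2 - (-4)/6 = 2 - 1*(-⅔) = 2 + ⅔ = 8/3)
I = -64/3 (I = 8*((1 + 3*(-2)) - 1*3)/3 = 8*((1 - 6) - 3)/3 = 8*(-5 - 3)/3 = (8/3)*(-8) = -64/3 ≈ -21.333)
a(J, F) = 3*F
(-40 + a(6, I)) + 162 = (-40 + 3*(-64/3)) + 162 = (-40 - 64) + 162 = -104 + 162 = 58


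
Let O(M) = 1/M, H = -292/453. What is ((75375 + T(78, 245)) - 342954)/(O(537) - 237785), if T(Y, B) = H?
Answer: 21697230641/19281272144 ≈ 1.1253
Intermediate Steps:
H = -292/453 (H = -292*1/453 = -292/453 ≈ -0.64459)
T(Y, B) = -292/453
((75375 + T(78, 245)) - 342954)/(O(537) - 237785) = ((75375 - 292/453) - 342954)/(1/537 - 237785) = (34144583/453 - 342954)/(1/537 - 237785) = -121213579/(453*(-127690544/537)) = -121213579/453*(-537/127690544) = 21697230641/19281272144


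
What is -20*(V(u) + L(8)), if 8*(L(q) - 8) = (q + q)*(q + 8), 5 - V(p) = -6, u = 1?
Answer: -1020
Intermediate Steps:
V(p) = 11 (V(p) = 5 - 1*(-6) = 5 + 6 = 11)
L(q) = 8 + q*(8 + q)/4 (L(q) = 8 + ((q + q)*(q + 8))/8 = 8 + ((2*q)*(8 + q))/8 = 8 + (2*q*(8 + q))/8 = 8 + q*(8 + q)/4)
-20*(V(u) + L(8)) = -20*(11 + (8 + 2*8 + (¼)*8²)) = -20*(11 + (8 + 16 + (¼)*64)) = -20*(11 + (8 + 16 + 16)) = -20*(11 + 40) = -20*51 = -1020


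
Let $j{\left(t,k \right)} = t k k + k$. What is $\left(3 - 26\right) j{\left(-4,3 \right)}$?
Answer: $759$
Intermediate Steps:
$j{\left(t,k \right)} = k + t k^{2}$ ($j{\left(t,k \right)} = k t k + k = t k^{2} + k = k + t k^{2}$)
$\left(3 - 26\right) j{\left(-4,3 \right)} = \left(3 - 26\right) 3 \left(1 + 3 \left(-4\right)\right) = - 23 \cdot 3 \left(1 - 12\right) = - 23 \cdot 3 \left(-11\right) = \left(-23\right) \left(-33\right) = 759$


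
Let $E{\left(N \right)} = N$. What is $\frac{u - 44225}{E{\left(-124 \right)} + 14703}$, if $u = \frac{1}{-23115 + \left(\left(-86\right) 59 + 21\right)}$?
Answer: $- \frac{1245729801}{410661272} \approx -3.0335$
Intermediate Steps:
$u = - \frac{1}{28168}$ ($u = \frac{1}{-23115 + \left(-5074 + 21\right)} = \frac{1}{-23115 - 5053} = \frac{1}{-28168} = - \frac{1}{28168} \approx -3.5501 \cdot 10^{-5}$)
$\frac{u - 44225}{E{\left(-124 \right)} + 14703} = \frac{- \frac{1}{28168} - 44225}{-124 + 14703} = - \frac{1245729801}{28168 \cdot 14579} = \left(- \frac{1245729801}{28168}\right) \frac{1}{14579} = - \frac{1245729801}{410661272}$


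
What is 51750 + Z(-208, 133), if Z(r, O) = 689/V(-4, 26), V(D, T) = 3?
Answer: 155939/3 ≈ 51980.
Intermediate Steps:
Z(r, O) = 689/3
51750 + Z(-208, 133) = 51750 + 689/3 = 155939/3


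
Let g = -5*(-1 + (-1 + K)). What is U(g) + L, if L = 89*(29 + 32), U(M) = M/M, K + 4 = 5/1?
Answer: 5430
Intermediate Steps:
K = 1 (K = -4 + 5/1 = -4 + 5*1 = -4 + 5 = 1)
g = 5 (g = -5*(-1 + (-1 + 1)) = -5*(-1 + 0) = -5*(-1) = 5)
U(M) = 1
L = 5429 (L = 89*61 = 5429)
U(g) + L = 1 + 5429 = 5430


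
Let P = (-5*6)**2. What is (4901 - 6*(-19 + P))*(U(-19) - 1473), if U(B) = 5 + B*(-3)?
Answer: 543235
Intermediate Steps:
U(B) = 5 - 3*B
P = 900 (P = (-30)**2 = 900)
(4901 - 6*(-19 + P))*(U(-19) - 1473) = (4901 - 6*(-19 + 900))*((5 - 3*(-19)) - 1473) = (4901 - 6*881)*((5 + 57) - 1473) = (4901 - 5286)*(62 - 1473) = -385*(-1411) = 543235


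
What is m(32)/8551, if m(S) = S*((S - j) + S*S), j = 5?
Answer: 33632/8551 ≈ 3.9331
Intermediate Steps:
m(S) = S*(-5 + S + S²) (m(S) = S*((S - 1*5) + S*S) = S*((S - 5) + S²) = S*((-5 + S) + S²) = S*(-5 + S + S²))
m(32)/8551 = (32*(-5 + 32 + 32²))/8551 = (32*(-5 + 32 + 1024))*(1/8551) = (32*1051)*(1/8551) = 33632*(1/8551) = 33632/8551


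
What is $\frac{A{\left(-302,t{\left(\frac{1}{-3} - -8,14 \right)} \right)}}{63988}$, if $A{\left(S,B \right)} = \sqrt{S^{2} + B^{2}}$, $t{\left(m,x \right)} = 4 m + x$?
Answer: $\frac{\sqrt{209698}}{95982} \approx 0.004771$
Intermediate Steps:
$t{\left(m,x \right)} = x + 4 m$
$A{\left(S,B \right)} = \sqrt{B^{2} + S^{2}}$
$\frac{A{\left(-302,t{\left(\frac{1}{-3} - -8,14 \right)} \right)}}{63988} = \frac{\sqrt{\left(14 + 4 \left(\frac{1}{-3} - -8\right)\right)^{2} + \left(-302\right)^{2}}}{63988} = \sqrt{\left(14 + 4 \left(- \frac{1}{3} + 8\right)\right)^{2} + 91204} \cdot \frac{1}{63988} = \sqrt{\left(14 + 4 \cdot \frac{23}{3}\right)^{2} + 91204} \cdot \frac{1}{63988} = \sqrt{\left(14 + \frac{92}{3}\right)^{2} + 91204} \cdot \frac{1}{63988} = \sqrt{\left(\frac{134}{3}\right)^{2} + 91204} \cdot \frac{1}{63988} = \sqrt{\frac{17956}{9} + 91204} \cdot \frac{1}{63988} = \sqrt{\frac{838792}{9}} \cdot \frac{1}{63988} = \frac{2 \sqrt{209698}}{3} \cdot \frac{1}{63988} = \frac{\sqrt{209698}}{95982}$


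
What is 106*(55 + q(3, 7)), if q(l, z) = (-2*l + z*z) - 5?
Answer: 9858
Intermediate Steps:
q(l, z) = -5 + z**2 - 2*l (q(l, z) = (-2*l + z**2) - 5 = (z**2 - 2*l) - 5 = -5 + z**2 - 2*l)
106*(55 + q(3, 7)) = 106*(55 + (-5 + 7**2 - 2*3)) = 106*(55 + (-5 + 49 - 6)) = 106*(55 + 38) = 106*93 = 9858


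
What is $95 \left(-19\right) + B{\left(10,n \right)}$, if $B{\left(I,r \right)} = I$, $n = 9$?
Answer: $-1795$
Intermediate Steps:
$95 \left(-19\right) + B{\left(10,n \right)} = 95 \left(-19\right) + 10 = -1805 + 10 = -1795$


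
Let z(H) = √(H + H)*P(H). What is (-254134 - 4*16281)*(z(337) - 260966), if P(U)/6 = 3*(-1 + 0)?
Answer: 83315483228 + 5746644*√674 ≈ 8.3465e+10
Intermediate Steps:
P(U) = -18 (P(U) = 6*(3*(-1 + 0)) = 6*(3*(-1)) = 6*(-3) = -18)
z(H) = -18*√2*√H (z(H) = √(H + H)*(-18) = √(2*H)*(-18) = (√2*√H)*(-18) = -18*√2*√H)
(-254134 - 4*16281)*(z(337) - 260966) = (-254134 - 4*16281)*(-18*√2*√337 - 260966) = (-254134 - 65124)*(-18*√674 - 260966) = -319258*(-260966 - 18*√674) = 83315483228 + 5746644*√674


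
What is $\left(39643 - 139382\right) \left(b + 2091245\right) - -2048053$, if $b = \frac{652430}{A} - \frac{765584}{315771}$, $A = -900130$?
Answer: $- \frac{5928468075667678086691}{28423495023} \approx -2.0858 \cdot 10^{11}$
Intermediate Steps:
$b = - \frac{89514359945}{28423495023}$ ($b = \frac{652430}{-900130} - \frac{765584}{315771} = 652430 \left(- \frac{1}{900130}\right) - \frac{765584}{315771} = - \frac{65243}{90013} - \frac{765584}{315771} = - \frac{89514359945}{28423495023} \approx -3.1493$)
$\left(39643 - 139382\right) \left(b + 2091245\right) - -2048053 = \left(39643 - 139382\right) \left(- \frac{89514359945}{28423495023} + 2091245\right) - -2048053 = \left(-99739\right) \frac{59440402335013690}{28423495023} + 2048053 = - \frac{5928526288491930426910}{28423495023} + 2048053 = - \frac{5928468075667678086691}{28423495023}$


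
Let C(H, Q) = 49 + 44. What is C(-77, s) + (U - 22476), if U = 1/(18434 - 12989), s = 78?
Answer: -121875434/5445 ≈ -22383.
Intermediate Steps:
C(H, Q) = 93
U = 1/5445 ≈ 0.00018365
C(-77, s) + (U - 22476) = 93 + (1/5445 - 22476) = 93 - 122381819/5445 = -121875434/5445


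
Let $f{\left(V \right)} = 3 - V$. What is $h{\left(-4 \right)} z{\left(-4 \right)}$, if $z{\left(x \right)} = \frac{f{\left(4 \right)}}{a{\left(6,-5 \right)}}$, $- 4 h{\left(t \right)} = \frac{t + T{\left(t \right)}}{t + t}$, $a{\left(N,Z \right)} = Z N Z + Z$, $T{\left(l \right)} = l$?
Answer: $\frac{1}{580} \approx 0.0017241$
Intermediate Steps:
$a{\left(N,Z \right)} = Z + N Z^{2}$ ($a{\left(N,Z \right)} = N Z Z + Z = N Z^{2} + Z = Z + N Z^{2}$)
$h{\left(t \right)} = - \frac{1}{4}$ ($h{\left(t \right)} = - \frac{\left(t + t\right) \frac{1}{t + t}}{4} = - \frac{2 t \frac{1}{2 t}}{4} = \left(- \frac{1}{4}\right) 1 = - \frac{1}{4}$)
$z{\left(x \right)} = - \frac{1}{145}$ ($z{\left(x \right)} = \frac{3 - 4}{\left(-5\right) \left(1 + 6 \left(-5\right)\right)} = \frac{3 - 4}{\left(-5\right) \left(1 - 30\right)} = - \frac{1}{\left(-5\right) \left(-29\right)} = - \frac{1}{145}$)
$h{\left(-4 \right)} z{\left(-4 \right)} = \left(- \frac{1}{4}\right) \left(- \frac{1}{145}\right) = \frac{1}{580}$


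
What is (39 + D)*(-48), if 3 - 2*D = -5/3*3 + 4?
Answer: -1968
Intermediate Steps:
D = 2 (D = 3/2 - (-5/3*3 + 4)/2 = 3/2 - (-5 + 4)/2 = 3/2 - ½*(-1) = 3/2 + ½ = 2)
(39 + D)*(-48) = (39 + 2)*(-48) = 41*(-48) = -1968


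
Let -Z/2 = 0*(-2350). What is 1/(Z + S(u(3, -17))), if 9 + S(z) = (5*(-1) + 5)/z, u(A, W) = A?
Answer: -1/9 ≈ -0.11111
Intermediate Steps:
S(z) = -9 (S(z) = -9 + (5*(-1) + 5)/z = -9 + (-5 + 5)/z = -9 + 0/z = -9 + 0 = -9)
Z = 0 (Z = -0*(-2350) = -2*0 = 0)
1/(Z + S(u(3, -17))) = 1/(0 - 9) = 1/(-9) = -1/9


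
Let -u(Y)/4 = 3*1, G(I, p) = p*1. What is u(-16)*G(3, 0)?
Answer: 0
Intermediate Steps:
G(I, p) = p
u(Y) = -12
u(-16)*G(3, 0) = -12*0 = 0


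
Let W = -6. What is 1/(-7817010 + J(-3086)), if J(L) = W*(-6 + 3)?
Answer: -1/7816992 ≈ -1.2793e-7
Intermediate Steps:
J(L) = 18 (J(L) = -6*(-6 + 3) = -6*(-3) = 18)
1/(-7817010 + J(-3086)) = 1/(-7817010 + 18) = 1/(-7816992) = -1/7816992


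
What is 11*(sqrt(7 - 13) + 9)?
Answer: 99 + 11*I*sqrt(6) ≈ 99.0 + 26.944*I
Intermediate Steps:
11*(sqrt(7 - 13) + 9) = 11*(sqrt(-6) + 9) = 11*(I*sqrt(6) + 9) = 11*(9 + I*sqrt(6)) = 99 + 11*I*sqrt(6)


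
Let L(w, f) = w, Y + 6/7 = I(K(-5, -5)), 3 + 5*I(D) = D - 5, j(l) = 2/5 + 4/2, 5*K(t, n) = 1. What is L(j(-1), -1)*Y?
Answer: -5076/875 ≈ -5.8011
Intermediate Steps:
K(t, n) = 1/5 (K(t, n) = (1/5)*1 = 1/5)
j(l) = 12/5 (j(l) = 2*(1/5) + 4*(1/2) = 2/5 + 2 = 12/5)
I(D) = -8/5 + D/5 (I(D) = -3/5 + (D - 5)/5 = -3/5 + (-5 + D)/5 = -3/5 + (-1 + D/5) = -8/5 + D/5)
Y = -423/175 (Y = -6/7 + (-8/5 + (1/5)*(1/5)) = -6/7 + (-8/5 + 1/25) = -6/7 - 39/25 = -423/175 ≈ -2.4171)
L(j(-1), -1)*Y = (12/5)*(-423/175) = -5076/875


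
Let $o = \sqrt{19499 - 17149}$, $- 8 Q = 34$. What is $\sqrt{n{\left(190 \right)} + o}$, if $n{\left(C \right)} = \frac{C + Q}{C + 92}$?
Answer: $\frac{\sqrt{209526 + 1590480 \sqrt{94}}}{564} \approx 7.0097$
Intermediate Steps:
$Q = - \frac{17}{4}$ ($Q = \left(- \frac{1}{8}\right) 34 = - \frac{17}{4} \approx -4.25$)
$n{\left(C \right)} = \frac{- \frac{17}{4} + C}{92 + C}$ ($n{\left(C \right)} = \frac{C - \frac{17}{4}}{C + 92} = \frac{- \frac{17}{4} + C}{92 + C}$)
$o = 5 \sqrt{94}$ ($o = \sqrt{2350} = 5 \sqrt{94} \approx 48.477$)
$\sqrt{n{\left(190 \right)} + o} = \sqrt{\frac{- \frac{17}{4} + 190}{92 + 190} + 5 \sqrt{94}} = \sqrt{\frac{1}{282} \cdot \frac{743}{4} + 5 \sqrt{94}} = \sqrt{\frac{743}{1128} + 5 \sqrt{94}}$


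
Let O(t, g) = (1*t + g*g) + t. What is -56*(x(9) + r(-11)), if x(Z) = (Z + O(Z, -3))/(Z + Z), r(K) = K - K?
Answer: -112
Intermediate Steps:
r(K) = 0
O(t, g) = g² + 2*t (O(t, g) = (t + g²) + t = g² + 2*t)
x(Z) = (9 + 3*Z)/(2*Z) (x(Z) = (Z + ((-3)² + 2*Z))/(Z + Z) = (Z + (9 + 2*Z))/((2*Z)) = (9 + 3*Z)*(1/(2*Z)) = (9 + 3*Z)/(2*Z))
-56*(x(9) + r(-11)) = -56*((3/2)*(3 + 9)/9 + 0) = -56*((3/2)*(⅑)*12 + 0) = -56*(2 + 0) = -56*2 = -112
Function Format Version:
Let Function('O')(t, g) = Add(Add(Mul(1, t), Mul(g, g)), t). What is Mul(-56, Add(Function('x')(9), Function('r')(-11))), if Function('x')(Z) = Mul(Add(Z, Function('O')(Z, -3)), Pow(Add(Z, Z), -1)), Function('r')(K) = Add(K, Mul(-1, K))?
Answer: -112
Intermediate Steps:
Function('r')(K) = 0
Function('O')(t, g) = Add(Pow(g, 2), Mul(2, t)) (Function('O')(t, g) = Add(Add(t, Pow(g, 2)), t) = Add(Pow(g, 2), Mul(2, t)))
Function('x')(Z) = Mul(Rational(1, 2), Pow(Z, -1), Add(9, Mul(3, Z))) (Function('x')(Z) = Mul(Add(Z, Add(Pow(-3, 2), Mul(2, Z))), Pow(Add(Z, Z), -1)) = Mul(Add(Z, Add(9, Mul(2, Z))), Pow(Mul(2, Z), -1)) = Mul(Add(9, Mul(3, Z)), Mul(Rational(1, 2), Pow(Z, -1))) = Mul(Rational(1, 2), Pow(Z, -1), Add(9, Mul(3, Z))))
Mul(-56, Add(Function('x')(9), Function('r')(-11))) = Mul(-56, Add(Mul(Rational(3, 2), Pow(9, -1), Add(3, 9)), 0)) = Mul(-56, Add(Mul(Rational(3, 2), Rational(1, 9), 12), 0)) = Mul(-56, Add(2, 0)) = Mul(-56, 2) = -112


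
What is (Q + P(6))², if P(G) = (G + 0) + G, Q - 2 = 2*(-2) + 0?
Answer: 100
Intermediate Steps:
Q = -2 (Q = 2 + (2*(-2) + 0) = 2 + (-4 + 0) = 2 - 4 = -2)
P(G) = 2*G (P(G) = G + G = 2*G)
(Q + P(6))² = (-2 + 2*6)² = (-2 + 12)² = 10² = 100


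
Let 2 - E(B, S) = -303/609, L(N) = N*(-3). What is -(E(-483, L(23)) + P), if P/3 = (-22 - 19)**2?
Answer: -1024236/203 ≈ -5045.5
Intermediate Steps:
L(N) = -3*N
E(B, S) = 507/203 (E(B, S) = 2 - (-303)/609 = 2 - 1*(-101/203) = 2 + 101/203 = 507/203)
P = 5043 (P = 3*(-22 - 19)**2 = 3*(-41)**2 = 3*1681 = 5043)
-(E(-483, L(23)) + P) = -(507/203 + 5043) = -1*1024236/203 = -1024236/203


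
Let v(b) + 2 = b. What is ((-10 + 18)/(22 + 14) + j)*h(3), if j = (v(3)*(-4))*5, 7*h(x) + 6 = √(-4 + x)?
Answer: 356/21 - 178*I/63 ≈ 16.952 - 2.8254*I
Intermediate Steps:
v(b) = -2 + b
h(x) = -6/7 + √(-4 + x)/7
j = -20 (j = ((-2 + 3)*(-4))*5 = (1*(-4))*5 = -4*5 = -20)
((-10 + 18)/(22 + 14) + j)*h(3) = ((-10 + 18)/(22 + 14) - 20)*(-6/7 + √(-4 + 3)/7) = (8/36 - 20)*(-6/7 + √(-1)/7) = (8*(1/36) - 20)*(-6/7 + I/7) = (2/9 - 20)*(-6/7 + I/7) = -178*(-6/7 + I/7)/9 = 356/21 - 178*I/63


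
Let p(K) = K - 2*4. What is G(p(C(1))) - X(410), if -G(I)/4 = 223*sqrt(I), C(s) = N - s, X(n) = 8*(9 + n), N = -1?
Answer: -3352 - 892*I*sqrt(10) ≈ -3352.0 - 2820.8*I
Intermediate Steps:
X(n) = 72 + 8*n
C(s) = -1 - s
p(K) = -8 + K (p(K) = K - 8 = -8 + K)
G(I) = -892*sqrt(I)
G(p(C(1))) - X(410) = -892*sqrt(-8 + (-1 - 1*1)) - (72 + 8*410) = -892*sqrt(-8 + (-1 - 1)) - (72 + 3280) = -892*sqrt(-8 - 2) - 1*3352 = -892*I*sqrt(10) - 3352 = -3352 - 892*I*sqrt(10)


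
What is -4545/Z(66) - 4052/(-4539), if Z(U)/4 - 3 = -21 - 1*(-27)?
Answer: -2275987/18156 ≈ -125.36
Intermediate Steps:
Z(U) = 36 (Z(U) = 12 + 4*(-21 - 1*(-27)) = 12 + 4*(-21 + 27) = 12 + 4*6 = 12 + 24 = 36)
-4545/Z(66) - 4052/(-4539) = -4545/36 - 4052/(-4539) = -4545*1/36 - 4052*(-1/4539) = -505/4 + 4052/4539 = -2275987/18156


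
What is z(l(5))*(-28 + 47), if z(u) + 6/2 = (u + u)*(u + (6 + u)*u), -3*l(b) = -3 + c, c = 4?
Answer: -779/27 ≈ -28.852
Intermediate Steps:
l(b) = -⅓ (l(b) = -(-3 + 4)/3 = -⅓*1 = -⅓)
z(u) = -3 + 2*u*(u + u*(6 + u)) (z(u) = -3 + (u + u)*(u + (6 + u)*u) = -3 + (2*u)*(u + u*(6 + u)) = -3 + 2*u*(u + u*(6 + u)))
z(l(5))*(-28 + 47) = (-3 + 2*(-⅓)³ + 14*(-⅓)²)*(-28 + 47) = (-3 + 2*(-1/27) + 14*(⅑))*19 = (-3 - 2/27 + 14/9)*19 = -41/27*19 = -779/27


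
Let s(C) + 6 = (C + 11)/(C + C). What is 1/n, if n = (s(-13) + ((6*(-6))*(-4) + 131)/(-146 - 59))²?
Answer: 284089/14992384 ≈ 0.018949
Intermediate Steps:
s(C) = -6 + (11 + C)/(2*C) (s(C) = -6 + (C + 11)/(C + C) = -6 + (11 + C)/((2*C)) = -6 + (11 + C)*(1/(2*C)) = -6 + (11 + C)/(2*C))
n = 14992384/284089 (n = ((11/2)*(1 - 1*(-13))/(-13) + ((6*(-6))*(-4) + 131)/(-146 - 59))² = ((11/2)*(-1/13)*(1 + 13) + (-36*(-4) + 131)/(-205))² = ((11/2)*(-1/13)*14 + (144 + 131)*(-1/205))² = (-77/13 + 275*(-1/205))² = (-77/13 - 55/41)² = (-3872/533)² = 14992384/284089 ≈ 52.774)
1/n = 1/(14992384/284089) = 284089/14992384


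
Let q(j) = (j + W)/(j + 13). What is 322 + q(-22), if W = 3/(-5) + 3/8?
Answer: 116809/360 ≈ 324.47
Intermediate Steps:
W = -9/40 (W = 3*(-⅕) + 3*(⅛) = -⅗ + 3/8 = -9/40 ≈ -0.22500)
q(j) = (-9/40 + j)/(13 + j) (q(j) = (j - 9/40)/(j + 13) = (-9/40 + j)/(13 + j))
322 + q(-22) = 322 + (-9/40 - 22)/(13 - 22) = 322 - 889/40/(-9) = 322 - ⅑*(-889/40) = 322 + 889/360 = 116809/360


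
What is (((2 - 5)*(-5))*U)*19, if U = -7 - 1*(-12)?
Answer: 1425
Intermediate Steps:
U = 5 (U = -7 + 12 = 5)
(((2 - 5)*(-5))*U)*19 = (((2 - 5)*(-5))*5)*19 = (-3*(-5)*5)*19 = (15*5)*19 = 75*19 = 1425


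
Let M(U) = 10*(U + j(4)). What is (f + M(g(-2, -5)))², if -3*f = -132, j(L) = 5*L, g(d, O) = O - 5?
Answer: 20736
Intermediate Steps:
g(d, O) = -5 + O
M(U) = 200 + 10*U (M(U) = 10*(U + 5*4) = 10*(U + 20) = 10*(20 + U) = 200 + 10*U)
f = 44 (f = -⅓*(-132) = 44)
(f + M(g(-2, -5)))² = (44 + (200 + 10*(-5 - 5)))² = (44 + (200 + 10*(-10)))² = (44 + (200 - 100))² = (44 + 100)² = 144² = 20736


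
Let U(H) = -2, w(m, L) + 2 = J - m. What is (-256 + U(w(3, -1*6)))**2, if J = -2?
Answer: 66564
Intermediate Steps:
w(m, L) = -4 - m (w(m, L) = -2 + (-2 - m) = -4 - m)
(-256 + U(w(3, -1*6)))**2 = (-256 - 2)**2 = (-258)**2 = 66564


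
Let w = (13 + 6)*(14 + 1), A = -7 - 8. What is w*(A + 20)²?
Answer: 7125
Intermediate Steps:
A = -15
w = 285 (w = 19*15 = 285)
w*(A + 20)² = 285*(-15 + 20)² = 285*5² = 285*25 = 7125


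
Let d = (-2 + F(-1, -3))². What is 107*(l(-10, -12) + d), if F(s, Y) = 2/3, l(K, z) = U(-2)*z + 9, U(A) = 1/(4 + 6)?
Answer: 46117/45 ≈ 1024.8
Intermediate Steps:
U(A) = ⅒ (U(A) = 1/10 = ⅒)
l(K, z) = 9 + z/10 (l(K, z) = z/10 + 9 = 9 + z/10)
F(s, Y) = ⅔ (F(s, Y) = 2*(⅓) = ⅔)
d = 16/9 (d = (-2 + ⅔)² = (-4/3)² = 16/9 ≈ 1.7778)
107*(l(-10, -12) + d) = 107*((9 + (⅒)*(-12)) + 16/9) = 107*((9 - 6/5) + 16/9) = 107*(39/5 + 16/9) = 107*(431/45) = 46117/45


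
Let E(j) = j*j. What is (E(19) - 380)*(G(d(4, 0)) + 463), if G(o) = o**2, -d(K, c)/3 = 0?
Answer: -8797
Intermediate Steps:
d(K, c) = 0 (d(K, c) = -3*0 = 0)
E(j) = j**2
(E(19) - 380)*(G(d(4, 0)) + 463) = (19**2 - 380)*(0**2 + 463) = (361 - 380)*(0 + 463) = -19*463 = -8797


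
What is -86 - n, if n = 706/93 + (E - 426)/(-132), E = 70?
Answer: -98503/1023 ≈ -96.288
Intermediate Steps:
n = 10525/1023 (n = 706/93 + (70 - 426)/(-132) = 706*(1/93) - 356*(-1/132) = 706/93 + 89/33 = 10525/1023 ≈ 10.288)
-86 - n = -86 - 1*10525/1023 = -86 - 10525/1023 = -98503/1023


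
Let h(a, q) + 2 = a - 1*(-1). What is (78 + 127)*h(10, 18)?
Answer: 1845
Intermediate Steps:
h(a, q) = -1 + a (h(a, q) = -2 + (a - 1*(-1)) = -2 + (a + 1) = -2 + (1 + a) = -1 + a)
(78 + 127)*h(10, 18) = (78 + 127)*(-1 + 10) = 205*9 = 1845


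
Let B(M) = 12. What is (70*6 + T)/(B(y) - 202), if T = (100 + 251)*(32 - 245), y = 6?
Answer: 74343/190 ≈ 391.28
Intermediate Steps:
T = -74763 (T = 351*(-213) = -74763)
(70*6 + T)/(B(y) - 202) = (70*6 - 74763)/(12 - 202) = (420 - 74763)/(-190) = -74343*(-1/190) = 74343/190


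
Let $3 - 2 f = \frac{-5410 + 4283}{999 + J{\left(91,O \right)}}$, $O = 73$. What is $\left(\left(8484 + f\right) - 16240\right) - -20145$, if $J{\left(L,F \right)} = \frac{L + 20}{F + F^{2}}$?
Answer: $\frac{3614646859}{291714} \approx 12391.0$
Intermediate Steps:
$J{\left(L,F \right)} = \frac{20 + L}{F + F^{2}}$
$f = \frac{602113}{291714}$ ($f = \frac{3}{2} - \frac{\left(-5410 + 4283\right) \frac{1}{999 + \frac{20 + 91}{73 \left(1 + 73\right)}}}{2} = \frac{3}{2} - \frac{\left(-1127\right) \frac{1}{999 + \frac{1}{73} \cdot \frac{1}{74} \cdot 111}}{2} = \frac{3}{2} - \frac{\left(-1127\right) \frac{1}{999 + \frac{3}{146}}}{2} = \frac{3}{2} - \frac{\left(-1127\right) \frac{1}{\frac{145857}{146}}}{2} = \frac{3}{2} - \frac{\left(-1127\right) \frac{146}{145857}}{2} = \frac{3}{2} - - \frac{82271}{145857} = \frac{3}{2} + \frac{82271}{145857} = \frac{602113}{291714} \approx 2.0641$)
$\left(\left(8484 + f\right) - 16240\right) - -20145 = \left(\left(8484 + \frac{602113}{291714}\right) - 16240\right) - -20145 = \left(\frac{2475503689}{291714} - 16240\right) + 20145 = - \frac{2261931671}{291714} + 20145 = \frac{3614646859}{291714}$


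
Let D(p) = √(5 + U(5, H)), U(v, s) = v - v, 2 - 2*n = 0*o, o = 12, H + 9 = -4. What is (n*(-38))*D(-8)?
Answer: -38*√5 ≈ -84.971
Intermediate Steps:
H = -13 (H = -9 - 4 = -13)
n = 1 (n = 1 - 0*12 = 1 - ½*0 = 1 + 0 = 1)
U(v, s) = 0
D(p) = √5 (D(p) = √(5 + 0) = √5)
(n*(-38))*D(-8) = (1*(-38))*√5 = -38*√5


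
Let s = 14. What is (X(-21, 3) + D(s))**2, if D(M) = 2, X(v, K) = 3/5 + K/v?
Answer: 7396/1225 ≈ 6.0376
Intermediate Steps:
X(v, K) = 3/5 + K/v (X(v, K) = 3*(1/5) + K/v = 3/5 + K/v)
(X(-21, 3) + D(s))**2 = ((3/5 + 3/(-21)) + 2)**2 = ((3/5 + 3*(-1/21)) + 2)**2 = ((3/5 - 1/7) + 2)**2 = (16/35 + 2)**2 = (86/35)**2 = 7396/1225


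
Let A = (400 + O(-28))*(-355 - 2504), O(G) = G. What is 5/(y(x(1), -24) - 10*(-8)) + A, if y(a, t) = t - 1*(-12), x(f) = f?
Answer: -72321259/68 ≈ -1.0635e+6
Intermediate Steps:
y(a, t) = 12 + t (y(a, t) = t + 12 = 12 + t)
A = -1063548 (A = (400 - 28)*(-355 - 2504) = 372*(-2859) = -1063548)
5/(y(x(1), -24) - 10*(-8)) + A = 5/((12 - 24) - 10*(-8)) - 1063548 = 5/(-12 + 80) - 1063548 = 5/68 - 1063548 = -72321259/68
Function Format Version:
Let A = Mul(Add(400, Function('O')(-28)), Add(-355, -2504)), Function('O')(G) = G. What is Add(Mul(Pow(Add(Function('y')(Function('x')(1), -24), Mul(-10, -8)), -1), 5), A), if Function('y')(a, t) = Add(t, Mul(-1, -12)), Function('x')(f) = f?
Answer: Rational(-72321259, 68) ≈ -1.0635e+6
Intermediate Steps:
Function('y')(a, t) = Add(12, t) (Function('y')(a, t) = Add(t, 12) = Add(12, t))
A = -1063548 (A = Mul(Add(400, -28), Add(-355, -2504)) = Mul(372, -2859) = -1063548)
Add(Mul(Pow(Add(Function('y')(Function('x')(1), -24), Mul(-10, -8)), -1), 5), A) = Add(Mul(Pow(Add(Add(12, -24), Mul(-10, -8)), -1), 5), -1063548) = Add(Mul(Pow(Add(-12, 80), -1), 5), -1063548) = Add(Mul(Pow(68, -1), 5), -1063548) = Add(Mul(Rational(1, 68), 5), -1063548) = Add(Rational(5, 68), -1063548) = Rational(-72321259, 68)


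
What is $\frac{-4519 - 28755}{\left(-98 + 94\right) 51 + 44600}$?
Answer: $- \frac{16637}{22198} \approx -0.74948$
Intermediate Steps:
$\frac{-4519 - 28755}{\left(-98 + 94\right) 51 + 44600} = - \frac{33274}{\left(-4\right) 51 + 44600} = - \frac{33274}{-204 + 44600} = - \frac{33274}{44396} = \left(-33274\right) \frac{1}{44396} = - \frac{16637}{22198}$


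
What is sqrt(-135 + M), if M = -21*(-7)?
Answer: 2*sqrt(3) ≈ 3.4641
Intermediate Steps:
M = 147
sqrt(-135 + M) = sqrt(-135 + 147) = sqrt(12) = 2*sqrt(3)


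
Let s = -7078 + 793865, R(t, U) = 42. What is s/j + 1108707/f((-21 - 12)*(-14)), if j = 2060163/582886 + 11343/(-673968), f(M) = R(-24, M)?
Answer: 42437794268625507/169703610986 ≈ 2.5007e+5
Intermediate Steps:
f(M) = 42
s = 786787
j = 12121686499/3446022032 (j = 2060163*(1/582886) + 11343*(-1/673968) = 2060163/582886 - 199/11824 = 12121686499/3446022032 ≈ 3.5176)
s/j + 1108707/f((-21 - 12)*(-14)) = 786787/(12121686499/3446022032) + 1108707/42 = 786787*(3446022032/12121686499) + 1108707*(1/42) = 2711285336491184/12121686499 + 369569/14 = 42437794268625507/169703610986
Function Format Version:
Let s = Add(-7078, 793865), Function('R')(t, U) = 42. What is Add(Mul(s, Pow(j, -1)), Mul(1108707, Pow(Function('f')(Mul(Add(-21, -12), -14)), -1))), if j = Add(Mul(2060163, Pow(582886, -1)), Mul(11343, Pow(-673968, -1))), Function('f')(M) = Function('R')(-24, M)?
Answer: Rational(42437794268625507, 169703610986) ≈ 2.5007e+5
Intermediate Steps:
Function('f')(M) = 42
s = 786787
j = Rational(12121686499, 3446022032) (j = Add(Mul(2060163, Rational(1, 582886)), Mul(11343, Rational(-1, 673968))) = Add(Rational(2060163, 582886), Rational(-199, 11824)) = Rational(12121686499, 3446022032) ≈ 3.5176)
Add(Mul(s, Pow(j, -1)), Mul(1108707, Pow(Function('f')(Mul(Add(-21, -12), -14)), -1))) = Add(Mul(786787, Pow(Rational(12121686499, 3446022032), -1)), Mul(1108707, Pow(42, -1))) = Add(Mul(786787, Rational(3446022032, 12121686499)), Mul(1108707, Rational(1, 42))) = Add(Rational(2711285336491184, 12121686499), Rational(369569, 14)) = Rational(42437794268625507, 169703610986)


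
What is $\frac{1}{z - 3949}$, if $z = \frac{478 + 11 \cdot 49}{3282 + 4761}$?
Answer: $- \frac{2681}{10586930} \approx -0.00025324$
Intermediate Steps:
$z = \frac{339}{2681}$ ($z = \frac{478 + 539}{8043} = 1017 \cdot \frac{1}{8043} = \frac{339}{2681} \approx 0.12645$)
$\frac{1}{z - 3949} = \frac{1}{\frac{339}{2681} - 3949} = \frac{1}{- \frac{10586930}{2681}} = - \frac{2681}{10586930}$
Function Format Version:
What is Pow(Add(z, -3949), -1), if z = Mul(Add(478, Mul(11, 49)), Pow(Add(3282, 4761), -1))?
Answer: Rational(-2681, 10586930) ≈ -0.00025324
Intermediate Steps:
z = Rational(339, 2681) (z = Mul(Add(478, 539), Pow(8043, -1)) = Mul(1017, Rational(1, 8043)) = Rational(339, 2681) ≈ 0.12645)
Pow(Add(z, -3949), -1) = Pow(Add(Rational(339, 2681), -3949), -1) = Pow(Rational(-10586930, 2681), -1) = Rational(-2681, 10586930)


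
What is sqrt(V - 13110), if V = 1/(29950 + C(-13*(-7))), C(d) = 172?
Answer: I*sqrt(11895160299118)/30122 ≈ 114.5*I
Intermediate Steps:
V = 1/30122 (V = 1/(29950 + 172) = 1/30122 ≈ 3.3198e-5)
sqrt(V - 13110) = sqrt(1/30122 - 13110) = sqrt(-394899419/30122) = I*sqrt(11895160299118)/30122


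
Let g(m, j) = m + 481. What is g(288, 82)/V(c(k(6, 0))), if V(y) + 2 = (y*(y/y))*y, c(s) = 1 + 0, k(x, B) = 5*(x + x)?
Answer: -769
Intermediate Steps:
k(x, B) = 10*x (k(x, B) = 5*(2*x) = 10*x)
c(s) = 1
g(m, j) = 481 + m
V(y) = -2 + y**2 (V(y) = -2 + (y*(y/y))*y = -2 + (y*1)*y = -2 + y*y = -2 + y**2)
g(288, 82)/V(c(k(6, 0))) = (481 + 288)/(-2 + 1**2) = 769/(-2 + 1) = 769/(-1) = 769*(-1) = -769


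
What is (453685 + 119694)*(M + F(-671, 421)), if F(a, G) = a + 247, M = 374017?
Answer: 214210380747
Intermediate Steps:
F(a, G) = 247 + a
(453685 + 119694)*(M + F(-671, 421)) = (453685 + 119694)*(374017 + (247 - 671)) = 573379*(374017 - 424) = 573379*373593 = 214210380747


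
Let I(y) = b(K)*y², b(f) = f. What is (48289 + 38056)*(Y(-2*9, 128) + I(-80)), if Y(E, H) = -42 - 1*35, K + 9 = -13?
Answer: -12164024565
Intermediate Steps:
K = -22 (K = -9 - 13 = -22)
Y(E, H) = -77 (Y(E, H) = -42 - 35 = -77)
I(y) = -22*y²
(48289 + 38056)*(Y(-2*9, 128) + I(-80)) = (48289 + 38056)*(-77 - 22*(-80)²) = 86345*(-77 - 22*6400) = 86345*(-77 - 140800) = 86345*(-140877) = -12164024565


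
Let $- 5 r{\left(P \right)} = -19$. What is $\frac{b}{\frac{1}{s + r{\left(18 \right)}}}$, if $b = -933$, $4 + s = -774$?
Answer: $\frac{3611643}{5} \approx 7.2233 \cdot 10^{5}$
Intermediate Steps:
$s = -778$ ($s = -4 - 774 = -778$)
$r{\left(P \right)} = \frac{19}{5}$ ($r{\left(P \right)} = \left(- \frac{1}{5}\right) \left(-19\right) = \frac{19}{5}$)
$\frac{b}{\frac{1}{s + r{\left(18 \right)}}} = - \frac{933}{\frac{1}{-778 + \frac{19}{5}}} = - \frac{933}{\frac{1}{- \frac{3871}{5}}} = - \frac{933}{- \frac{5}{3871}} = \left(-933\right) \left(- \frac{3871}{5}\right) = \frac{3611643}{5}$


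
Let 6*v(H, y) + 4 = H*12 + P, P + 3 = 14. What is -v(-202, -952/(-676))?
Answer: 2417/6 ≈ 402.83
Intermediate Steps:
P = 11 (P = -3 + 14 = 11)
v(H, y) = 7/6 + 2*H (v(H, y) = -⅔ + (H*12 + 11)/6 = -⅔ + (12*H + 11)/6 = -⅔ + (11 + 12*H)/6 = -⅔ + (11/6 + 2*H) = 7/6 + 2*H)
-v(-202, -952/(-676)) = -(7/6 + 2*(-202)) = -(7/6 - 404) = -1*(-2417/6) = 2417/6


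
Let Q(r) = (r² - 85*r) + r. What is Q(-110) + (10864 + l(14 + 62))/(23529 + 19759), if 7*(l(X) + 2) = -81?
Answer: 6466437393/303016 ≈ 21340.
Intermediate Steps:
Q(r) = r² - 84*r
l(X) = -95/7 (l(X) = -2 + (⅐)*(-81) = -2 - 81/7 = -95/7)
Q(-110) + (10864 + l(14 + 62))/(23529 + 19759) = -110*(-84 - 110) + (10864 - 95/7)/(23529 + 19759) = -110*(-194) + (75953/7)/43288 = 21340 + (75953/7)*(1/43288) = 21340 + 75953/303016 = 6466437393/303016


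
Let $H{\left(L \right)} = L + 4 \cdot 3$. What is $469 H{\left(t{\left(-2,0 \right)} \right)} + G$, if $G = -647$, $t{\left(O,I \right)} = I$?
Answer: $4981$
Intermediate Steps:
$H{\left(L \right)} = 12 + L$ ($H{\left(L \right)} = L + 12 = 12 + L$)
$469 H{\left(t{\left(-2,0 \right)} \right)} + G = 469 \left(12 + 0\right) - 647 = 469 \cdot 12 - 647 = 5628 - 647 = 4981$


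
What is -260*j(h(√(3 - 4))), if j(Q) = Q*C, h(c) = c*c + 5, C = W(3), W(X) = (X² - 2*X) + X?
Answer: -6240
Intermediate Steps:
W(X) = X² - X
C = 6 (C = 3*(-1 + 3) = 3*2 = 6)
h(c) = 5 + c² (h(c) = c² + 5 = 5 + c²)
j(Q) = 6*Q (j(Q) = Q*6 = 6*Q)
-260*j(h(√(3 - 4))) = -1560*(5 + (√(3 - 4))²) = -1560*(5 + (√(-1))²) = -1560*(5 + I²) = -1560*(5 - 1) = -1560*4 = -260*24 = -6240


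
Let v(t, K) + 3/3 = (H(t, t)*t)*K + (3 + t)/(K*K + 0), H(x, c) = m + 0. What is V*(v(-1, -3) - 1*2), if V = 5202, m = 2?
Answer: 16762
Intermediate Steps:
H(x, c) = 2 (H(x, c) = 2 + 0 = 2)
v(t, K) = -1 + (3 + t)/K² + 2*K*t (v(t, K) = -1 + ((2*t)*K + (3 + t)/(K*K + 0)) = -1 + (2*K*t + (3 + t)/(K² + 0)) = -1 + (2*K*t + (3 + t)/(K²)) = -1 + (2*K*t + (3 + t)/K²) = -1 + ((3 + t)/K² + 2*K*t) = -1 + (3 + t)/K² + 2*K*t)
V*(v(-1, -3) - 1*2) = 5202*((3 - 1 + (-3)²*(-1 + 2*(-3)*(-1)))/(-3)² - 1*2) = 5202*((3 - 1 + 9*(-1 + 6))/9 - 2) = 5202*((3 - 1 + 9*5)/9 - 2) = 5202*((3 - 1 + 45)/9 - 2) = 5202*((⅑)*47 - 2) = 5202*(47/9 - 2) = 5202*(29/9) = 16762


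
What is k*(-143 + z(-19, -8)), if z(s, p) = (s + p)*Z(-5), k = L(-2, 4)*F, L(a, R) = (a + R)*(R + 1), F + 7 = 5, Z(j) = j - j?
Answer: 2860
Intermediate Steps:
Z(j) = 0
F = -2 (F = -7 + 5 = -2)
L(a, R) = (1 + R)*(R + a) (L(a, R) = (R + a)*(1 + R) = (1 + R)*(R + a))
k = -20 (k = (4 - 2 + 4² + 4*(-2))*(-2) = (4 - 2 + 16 - 8)*(-2) = 10*(-2) = -20)
z(s, p) = 0 (z(s, p) = (s + p)*0 = (p + s)*0 = 0)
k*(-143 + z(-19, -8)) = -20*(-143 + 0) = -20*(-143) = 2860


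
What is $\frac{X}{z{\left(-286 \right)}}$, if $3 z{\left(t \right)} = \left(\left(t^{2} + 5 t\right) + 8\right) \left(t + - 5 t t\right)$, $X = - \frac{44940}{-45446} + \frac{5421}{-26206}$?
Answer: $- \frac{155222479}{2176432212779712888} \approx -7.132 \cdot 10^{-11}$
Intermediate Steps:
$X = \frac{465667437}{595478938}$ ($X = \left(-44940\right) \left(- \frac{1}{45446}\right) + 5421 \left(- \frac{1}{26206}\right) = \frac{22470}{22723} - \frac{5421}{26206} = \frac{465667437}{595478938} \approx 0.78201$)
$z{\left(t \right)} = \frac{\left(t - 5 t^{2}\right) \left(8 + t^{2} + 5 t\right)}{3}$ ($z{\left(t \right)} = \frac{\left(\left(t^{2} + 5 t\right) + 8\right) \left(t + - 5 t t\right)}{3} = \frac{\left(8 + t^{2} + 5 t\right) \left(t - 5 t^{2}\right)}{3} = \frac{\left(t - 5 t^{2}\right) \left(8 + t^{2} + 5 t\right)}{3}$)
$\frac{X}{z{\left(-286 \right)}} = \frac{465667437}{595478938 \cdot \frac{1}{3} \left(-286\right) \left(8 - -10010 - 24 \left(-286\right)^{2} - 5 \left(-286\right)^{3}\right)} = \frac{465667437}{595478938 \cdot \frac{1}{3} \left(-286\right) \left(8 + 10010 - 1963104 - -116968280\right)} = \frac{465667437}{595478938 \cdot \frac{1}{3} \left(-286\right) \left(8 + 10010 - 1963104 + 116968280\right)} = \frac{465667437}{595478938 \cdot \frac{1}{3} \left(-286\right) 115015194} = \frac{465667437}{595478938 \left(-10964781828\right)} = \frac{465667437}{595478938} \left(- \frac{1}{10964781828}\right) = - \frac{155222479}{2176432212779712888}$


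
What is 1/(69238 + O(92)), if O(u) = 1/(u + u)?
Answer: 184/12739793 ≈ 1.4443e-5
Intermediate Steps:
O(u) = 1/(2*u)
1/(69238 + O(92)) = 1/(69238 + (½)/92) = 1/(69238 + (½)*(1/92)) = 1/(69238 + 1/184) = 1/(12739793/184) = 184/12739793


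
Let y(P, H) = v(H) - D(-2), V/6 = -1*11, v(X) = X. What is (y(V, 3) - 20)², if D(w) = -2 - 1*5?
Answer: 100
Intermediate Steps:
D(w) = -7 (D(w) = -2 - 5 = -7)
V = -66 (V = 6*(-1*11) = 6*(-11) = -66)
y(P, H) = 7 + H (y(P, H) = H - 1*(-7) = H + 7 = 7 + H)
(y(V, 3) - 20)² = ((7 + 3) - 20)² = (10 - 20)² = (-10)² = 100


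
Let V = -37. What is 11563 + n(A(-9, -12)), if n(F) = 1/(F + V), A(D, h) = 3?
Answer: 393141/34 ≈ 11563.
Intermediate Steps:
n(F) = 1/(-37 + F) (n(F) = 1/(F - 37) = 1/(-37 + F))
11563 + n(A(-9, -12)) = 11563 + 1/(-37 + 3) = 11563 + 1/(-34) = 11563 - 1/34 = 393141/34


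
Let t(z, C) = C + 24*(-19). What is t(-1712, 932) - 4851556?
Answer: -4851080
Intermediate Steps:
t(z, C) = -456 + C (t(z, C) = C - 456 = -456 + C)
t(-1712, 932) - 4851556 = (-456 + 932) - 4851556 = 476 - 4851556 = -4851080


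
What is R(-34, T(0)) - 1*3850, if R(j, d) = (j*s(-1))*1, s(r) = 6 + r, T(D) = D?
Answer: -4020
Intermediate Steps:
R(j, d) = 5*j (R(j, d) = (j*(6 - 1))*1 = (j*5)*1 = (5*j)*1 = 5*j)
R(-34, T(0)) - 1*3850 = 5*(-34) - 1*3850 = -170 - 3850 = -4020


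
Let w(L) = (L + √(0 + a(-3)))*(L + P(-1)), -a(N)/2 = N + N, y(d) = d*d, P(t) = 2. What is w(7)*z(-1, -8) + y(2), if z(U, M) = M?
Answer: -500 - 144*√3 ≈ -749.42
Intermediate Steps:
y(d) = d²
a(N) = -4*N (a(N) = -2*(N + N) = -4*N)
w(L) = (2 + L)*(L + 2*√3) (w(L) = (L + √(0 - 4*(-3)))*(L + 2) = (L + √(0 + 12))*(2 + L) = (L + √12)*(2 + L) = (L + 2*√3)*(2 + L) = (2 + L)*(L + 2*√3))
w(7)*z(-1, -8) + y(2) = (7² + 2*7 + 4*√3 + 2*7*√3)*(-8) + 2² = (49 + 14 + 4*√3 + 14*√3)*(-8) + 4 = (63 + 18*√3)*(-8) + 4 = (-504 - 144*√3) + 4 = -500 - 144*√3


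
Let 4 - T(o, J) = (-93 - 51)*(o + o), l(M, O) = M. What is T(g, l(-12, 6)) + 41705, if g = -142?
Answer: 813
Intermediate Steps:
T(o, J) = 4 + 288*o (T(o, J) = 4 - (-93 - 51)*(o + o) = 4 - (-144)*2*o = 4 - (-288)*o = 4 + 288*o)
T(g, l(-12, 6)) + 41705 = (4 + 288*(-142)) + 41705 = (4 - 40896) + 41705 = -40892 + 41705 = 813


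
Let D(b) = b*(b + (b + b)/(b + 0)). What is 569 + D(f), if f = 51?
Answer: 3272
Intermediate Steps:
D(b) = b*(2 + b) (D(b) = b*(b + (2*b)/b) = b*(b + 2) = b*(2 + b))
569 + D(f) = 569 + 51*(2 + 51) = 569 + 51*53 = 569 + 2703 = 3272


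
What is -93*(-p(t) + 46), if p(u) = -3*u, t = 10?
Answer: -7068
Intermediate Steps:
-93*(-p(t) + 46) = -93*(-(-3)*10 + 46) = -93*(-1*(-30) + 46) = -93*(30 + 46) = -93*76 = -7068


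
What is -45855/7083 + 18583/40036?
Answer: -189358599/31508332 ≈ -6.0098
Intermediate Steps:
-45855/7083 + 18583/40036 = -45855*1/7083 + 18583*(1/40036) = -5095/787 + 18583/40036 = -189358599/31508332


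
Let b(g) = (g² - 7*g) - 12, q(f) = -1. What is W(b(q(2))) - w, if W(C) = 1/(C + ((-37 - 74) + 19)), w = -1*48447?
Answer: 4650911/96 ≈ 48447.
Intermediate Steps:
w = -48447
b(g) = -12 + g² - 7*g
W(C) = 1/(-92 + C) (W(C) = 1/(C + (-111 + 19)) = 1/(C - 92) = 1/(-92 + C))
W(b(q(2))) - w = 1/(-92 + (-12 + (-1)² - 7*(-1))) - 1*(-48447) = 1/(-92 + (-12 + 1 + 7)) + 48447 = 1/(-92 - 4) + 48447 = 1/(-96) + 48447 = -1/96 + 48447 = 4650911/96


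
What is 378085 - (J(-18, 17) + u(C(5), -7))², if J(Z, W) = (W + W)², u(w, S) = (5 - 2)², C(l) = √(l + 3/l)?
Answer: -979140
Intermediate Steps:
u(w, S) = 9 (u(w, S) = 3² = 9)
J(Z, W) = 4*W² (J(Z, W) = (2*W)² = 4*W²)
378085 - (J(-18, 17) + u(C(5), -7))² = 378085 - (4*17² + 9)² = 378085 - (4*289 + 9)² = 378085 - (1156 + 9)² = 378085 - 1*1165² = 378085 - 1*1357225 = 378085 - 1357225 = -979140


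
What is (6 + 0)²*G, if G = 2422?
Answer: 87192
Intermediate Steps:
(6 + 0)²*G = (6 + 0)²*2422 = 6²*2422 = 36*2422 = 87192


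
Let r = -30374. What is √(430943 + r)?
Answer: √400569 ≈ 632.91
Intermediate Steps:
√(430943 + r) = √(430943 - 30374) = √400569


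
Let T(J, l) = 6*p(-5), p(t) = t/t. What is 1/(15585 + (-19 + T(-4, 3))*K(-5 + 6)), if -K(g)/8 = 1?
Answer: 1/15689 ≈ 6.3739e-5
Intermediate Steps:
K(g) = -8 (K(g) = -8*1 = -8)
p(t) = 1
T(J, l) = 6 (T(J, l) = 6*1 = 6)
1/(15585 + (-19 + T(-4, 3))*K(-5 + 6)) = 1/(15585 + (-19 + 6)*(-8)) = 1/(15585 - 13*(-8)) = 1/(15585 + 104) = 1/15689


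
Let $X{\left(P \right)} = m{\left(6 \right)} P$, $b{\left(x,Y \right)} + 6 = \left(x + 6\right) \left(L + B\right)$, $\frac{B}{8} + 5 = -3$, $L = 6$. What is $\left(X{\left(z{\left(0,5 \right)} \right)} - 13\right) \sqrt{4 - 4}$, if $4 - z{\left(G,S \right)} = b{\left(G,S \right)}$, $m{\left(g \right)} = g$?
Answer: $0$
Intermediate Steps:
$B = -64$ ($B = -40 + 8 \left(-3\right) = -40 - 24 = -64$)
$b{\left(x,Y \right)} = -354 - 58 x$ ($b{\left(x,Y \right)} = -6 + \left(x + 6\right) \left(6 - 64\right) = -6 + \left(6 + x\right) \left(-58\right) = -6 - \left(348 + 58 x\right) = -354 - 58 x$)
$z{\left(G,S \right)} = 358 + 58 G$ ($z{\left(G,S \right)} = 4 - \left(-354 - 58 G\right) = 4 + \left(354 + 58 G\right) = 358 + 58 G$)
$X{\left(P \right)} = 6 P$
$\left(X{\left(z{\left(0,5 \right)} \right)} - 13\right) \sqrt{4 - 4} = \left(6 \left(358 + 58 \cdot 0\right) - 13\right) \sqrt{4 - 4} = \left(6 \left(358 + 0\right) - 13\right) \sqrt{0} = \left(6 \cdot 358 - 13\right) 0 = \left(2148 - 13\right) 0 = 2135 \cdot 0 = 0$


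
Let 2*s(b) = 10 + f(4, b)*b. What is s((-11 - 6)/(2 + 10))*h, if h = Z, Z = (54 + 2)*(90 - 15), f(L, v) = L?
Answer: 9100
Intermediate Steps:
s(b) = 5 + 2*b (s(b) = (10 + 4*b)/2 = 5 + 2*b)
Z = 4200 (Z = 56*75 = 4200)
h = 4200
s((-11 - 6)/(2 + 10))*h = (5 + 2*((-11 - 6)/(2 + 10)))*4200 = (5 + 2*(-17/12))*4200 = (5 - 17/6)*4200 = (13/6)*4200 = 9100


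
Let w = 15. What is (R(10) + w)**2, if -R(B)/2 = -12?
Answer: 1521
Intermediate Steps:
R(B) = 24 (R(B) = -2*(-12) = 24)
(R(10) + w)**2 = (24 + 15)**2 = 39**2 = 1521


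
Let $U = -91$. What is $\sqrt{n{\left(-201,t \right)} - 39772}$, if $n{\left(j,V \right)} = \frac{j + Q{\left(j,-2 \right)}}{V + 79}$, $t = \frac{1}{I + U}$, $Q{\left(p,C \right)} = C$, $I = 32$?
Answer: $\frac{i \sqrt{215932164005}}{2330} \approx 199.44 i$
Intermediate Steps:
$t = - \frac{1}{59}$ ($t = \frac{1}{32 - 91} = \frac{1}{-59} = - \frac{1}{59} \approx -0.016949$)
$n{\left(j,V \right)} = \frac{-2 + j}{79 + V}$ ($n{\left(j,V \right)} = \frac{j - 2}{V + 79} = \frac{-2 + j}{79 + V}$)
$\sqrt{n{\left(-201,t \right)} - 39772} = \sqrt{\frac{-2 - 201}{79 - \frac{1}{59}} - 39772} = \sqrt{\frac{1}{\frac{4660}{59}} \left(-203\right) - 39772} = \sqrt{\frac{59}{4660} \left(-203\right) - 39772} = \sqrt{- \frac{11977}{4660} - 39772} = \sqrt{- \frac{185349497}{4660}} = \frac{i \sqrt{215932164005}}{2330}$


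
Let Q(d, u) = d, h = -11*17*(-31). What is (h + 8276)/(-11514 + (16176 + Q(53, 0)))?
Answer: 14073/4715 ≈ 2.9847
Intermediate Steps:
h = 5797 (h = -187*(-31) = 5797)
(h + 8276)/(-11514 + (16176 + Q(53, 0))) = (5797 + 8276)/(-11514 + (16176 + 53)) = 14073/(-11514 + 16229) = 14073/4715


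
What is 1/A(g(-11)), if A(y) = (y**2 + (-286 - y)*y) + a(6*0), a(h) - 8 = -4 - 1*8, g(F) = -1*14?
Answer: 1/4000 ≈ 0.00025000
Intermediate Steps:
g(F) = -14
a(h) = -4 (a(h) = 8 + (-4 - 1*8) = 8 + (-4 - 8) = 8 - 12 = -4)
A(y) = -4 + y**2 + y*(-286 - y) (A(y) = (y**2 + (-286 - y)*y) - 4 = (y**2 + y*(-286 - y)) - 4 = -4 + y**2 + y*(-286 - y))
1/A(g(-11)) = 1/(-4 - 286*(-14)) = 1/(-4 + 4004) = 1/4000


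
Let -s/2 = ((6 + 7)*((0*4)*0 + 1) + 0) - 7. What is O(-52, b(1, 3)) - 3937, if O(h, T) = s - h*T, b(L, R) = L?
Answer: -3897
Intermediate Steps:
s = -12 (s = -2*(((6 + 7)*((0*4)*0 + 1) + 0) - 7) = -2*((13*(0*0 + 1) + 0) - 7) = -2*((13*(0 + 1) + 0) - 7) = -2*((13*1 + 0) - 7) = -2*((13 + 0) - 7) = -2*(13 - 7) = -2*6 = -12)
O(h, T) = -12 - T*h (O(h, T) = -12 - h*T = -12 - T*h)
O(-52, b(1, 3)) - 3937 = (-12 - 1*1*(-52)) - 3937 = (-12 + 52) - 3937 = 40 - 3937 = -3897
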